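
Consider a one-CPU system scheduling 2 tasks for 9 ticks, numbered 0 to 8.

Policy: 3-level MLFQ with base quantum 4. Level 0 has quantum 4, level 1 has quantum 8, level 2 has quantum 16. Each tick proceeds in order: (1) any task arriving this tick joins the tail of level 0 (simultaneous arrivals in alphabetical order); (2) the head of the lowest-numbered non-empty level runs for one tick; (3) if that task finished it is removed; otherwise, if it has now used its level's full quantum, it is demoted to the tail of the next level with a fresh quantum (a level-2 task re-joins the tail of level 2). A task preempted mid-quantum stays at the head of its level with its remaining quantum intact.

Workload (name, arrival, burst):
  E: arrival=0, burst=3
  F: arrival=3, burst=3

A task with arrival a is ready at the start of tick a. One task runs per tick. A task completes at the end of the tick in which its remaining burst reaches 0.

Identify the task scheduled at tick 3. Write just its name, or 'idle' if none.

running at tick 3 = F

t=0: L0/L1/L2 = E/-/- → run E
t=1: L0/L1/L2 = E/-/- → run E
t=2: L0/L1/L2 = E/-/- → run E
t=3: L0/L1/L2 = F/-/- → run F
t=4: L0/L1/L2 = F/-/- → run F
t=5: L0/L1/L2 = F/-/- → run F
t=6: (idle)
t=7: (idle)
t=8: (idle)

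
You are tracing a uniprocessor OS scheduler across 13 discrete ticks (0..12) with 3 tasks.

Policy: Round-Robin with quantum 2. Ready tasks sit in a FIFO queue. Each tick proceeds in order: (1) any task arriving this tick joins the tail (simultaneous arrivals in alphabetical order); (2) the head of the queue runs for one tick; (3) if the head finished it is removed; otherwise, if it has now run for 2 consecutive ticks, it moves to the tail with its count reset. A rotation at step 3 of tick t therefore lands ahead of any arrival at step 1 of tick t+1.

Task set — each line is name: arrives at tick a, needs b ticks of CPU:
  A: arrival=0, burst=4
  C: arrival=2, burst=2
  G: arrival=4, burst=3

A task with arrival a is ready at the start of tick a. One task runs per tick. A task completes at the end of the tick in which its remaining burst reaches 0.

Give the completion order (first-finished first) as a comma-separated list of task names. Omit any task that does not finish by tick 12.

t=0: queue=[A] q_used=0 → run A
t=1: queue=[A] q_used=1 → run A
t=2: queue=[A,C] q_used=0 → run A
t=3: queue=[A,C] q_used=1 → run A
t=4: queue=[C,G] q_used=0 → run C
t=5: queue=[C,G] q_used=1 → run C
t=6: queue=[G] q_used=0 → run G
t=7: queue=[G] q_used=1 → run G
t=8: queue=[G] q_used=0 → run G
t=9: (idle)
t=10: (idle)
t=11: (idle)
t=12: (idle)

completion order = A, C, G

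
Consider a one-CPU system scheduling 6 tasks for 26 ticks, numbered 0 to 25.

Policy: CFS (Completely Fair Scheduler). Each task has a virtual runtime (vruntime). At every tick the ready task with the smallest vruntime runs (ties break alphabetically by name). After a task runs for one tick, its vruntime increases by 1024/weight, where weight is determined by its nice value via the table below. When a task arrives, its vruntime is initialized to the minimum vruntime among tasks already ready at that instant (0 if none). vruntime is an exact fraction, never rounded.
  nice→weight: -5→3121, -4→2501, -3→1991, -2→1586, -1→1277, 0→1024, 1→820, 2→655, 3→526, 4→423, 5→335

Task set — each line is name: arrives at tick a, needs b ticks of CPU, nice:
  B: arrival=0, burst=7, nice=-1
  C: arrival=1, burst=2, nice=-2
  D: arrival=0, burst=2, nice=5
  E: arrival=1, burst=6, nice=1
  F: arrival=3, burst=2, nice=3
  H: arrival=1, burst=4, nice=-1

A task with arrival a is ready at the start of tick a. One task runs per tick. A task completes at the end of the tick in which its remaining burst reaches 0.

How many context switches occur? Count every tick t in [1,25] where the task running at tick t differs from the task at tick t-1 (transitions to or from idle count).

t=0: vr[B=0 D=0] → run B
t=1: vr[B=1024/1277 C=0 D=0 E=0 H=0] → run C
t=2: vr[B=1024/1277 C=512/793 D=0 E=0 H=0] → run D
t=3: vr[B=1024/1277 C=512/793 D=1024/335 E=0 F=0 H=0] → run E
t=4: vr[B=1024/1277 C=512/793 D=1024/335 E=256/205 F=0 H=0] → run F
t=5: vr[B=1024/1277 C=512/793 D=1024/335 E=256/205 F=512/263 H=0] → run H
t=6: vr[B=1024/1277 C=512/793 D=1024/335 E=256/205 F=512/263 H=1024/1277] → run C
t=7: vr[B=1024/1277 D=1024/335 E=256/205 F=512/263 H=1024/1277] → run B
t=8: vr[B=2048/1277 D=1024/335 E=256/205 F=512/263 H=1024/1277] → run H
t=9: vr[B=2048/1277 D=1024/335 E=256/205 F=512/263 H=2048/1277] → run E
t=10: vr[B=2048/1277 D=1024/335 E=512/205 F=512/263 H=2048/1277] → run B
t=11: vr[B=3072/1277 D=1024/335 E=512/205 F=512/263 H=2048/1277] → run H
t=12: vr[B=3072/1277 D=1024/335 E=512/205 F=512/263 H=3072/1277] → run F
t=13: vr[B=3072/1277 D=1024/335 E=512/205 H=3072/1277] → run B
t=14: vr[B=4096/1277 D=1024/335 E=512/205 H=3072/1277] → run H
t=15: vr[B=4096/1277 D=1024/335 E=512/205] → run E
t=16: vr[B=4096/1277 D=1024/335 E=768/205] → run D
t=17: vr[B=4096/1277 E=768/205] → run B
t=18: vr[B=5120/1277 E=768/205] → run E
t=19: vr[B=5120/1277 E=1024/205] → run B
t=20: vr[B=6144/1277 E=1024/205] → run B
t=21: vr[E=1024/205] → run E
t=22: vr[E=256/41] → run E
t=23: (idle)
t=24: (idle)
t=25: (idle)

context switches = 21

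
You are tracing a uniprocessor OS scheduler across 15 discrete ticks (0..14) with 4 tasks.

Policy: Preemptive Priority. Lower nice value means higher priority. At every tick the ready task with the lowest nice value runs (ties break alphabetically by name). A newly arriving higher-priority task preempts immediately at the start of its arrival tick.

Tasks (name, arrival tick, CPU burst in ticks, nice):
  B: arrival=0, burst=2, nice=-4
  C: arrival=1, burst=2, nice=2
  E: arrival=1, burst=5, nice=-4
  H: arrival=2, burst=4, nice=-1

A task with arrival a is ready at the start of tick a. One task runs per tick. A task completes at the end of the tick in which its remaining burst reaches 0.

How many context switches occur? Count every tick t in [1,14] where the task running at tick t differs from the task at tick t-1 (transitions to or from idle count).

context switches = 4

t=0: ready={B} → run B
t=1: ready={B,C,E} → run B
t=2: ready={C,E,H} → run E
t=3: ready={C,E,H} → run E
t=4: ready={C,E,H} → run E
t=5: ready={C,E,H} → run E
t=6: ready={C,E,H} → run E
t=7: ready={C,H} → run H
t=8: ready={C,H} → run H
t=9: ready={C,H} → run H
t=10: ready={C,H} → run H
t=11: ready={C} → run C
t=12: ready={C} → run C
t=13: (idle)
t=14: (idle)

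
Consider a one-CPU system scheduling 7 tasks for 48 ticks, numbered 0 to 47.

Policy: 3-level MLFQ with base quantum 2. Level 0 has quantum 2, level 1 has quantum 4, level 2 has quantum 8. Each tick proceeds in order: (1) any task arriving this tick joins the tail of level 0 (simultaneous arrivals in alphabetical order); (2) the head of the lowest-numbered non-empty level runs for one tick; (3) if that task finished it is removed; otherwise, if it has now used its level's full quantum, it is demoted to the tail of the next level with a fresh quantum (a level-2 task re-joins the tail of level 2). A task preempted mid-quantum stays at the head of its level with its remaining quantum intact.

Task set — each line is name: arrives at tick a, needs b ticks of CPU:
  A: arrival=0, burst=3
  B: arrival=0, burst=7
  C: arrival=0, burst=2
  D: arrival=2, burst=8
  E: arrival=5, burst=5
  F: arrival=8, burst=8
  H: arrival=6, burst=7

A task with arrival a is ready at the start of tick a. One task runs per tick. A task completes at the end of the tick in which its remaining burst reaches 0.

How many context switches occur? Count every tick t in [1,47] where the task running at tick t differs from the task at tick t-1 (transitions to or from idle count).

context switches = 17

t=0: L0/L1/L2 = ABC/-/- → run A
t=1: L0/L1/L2 = ABC/-/- → run A
t=2: L0/L1/L2 = BCD/A/- → run B
t=3: L0/L1/L2 = BCD/A/- → run B
t=4: L0/L1/L2 = CD/AB/- → run C
t=5: L0/L1/L2 = CDE/AB/- → run C
t=6: L0/L1/L2 = DEH/AB/- → run D
t=7: L0/L1/L2 = DEH/AB/- → run D
t=8: L0/L1/L2 = EHF/ABD/- → run E
t=9: L0/L1/L2 = EHF/ABD/- → run E
t=10: L0/L1/L2 = HF/ABDE/- → run H
t=11: L0/L1/L2 = HF/ABDE/- → run H
t=12: L0/L1/L2 = F/ABDEH/- → run F
t=13: L0/L1/L2 = F/ABDEH/- → run F
t=14: L0/L1/L2 = -/ABDEHF/- → run A
t=15: L0/L1/L2 = -/BDEHF/- → run B
t=16: L0/L1/L2 = -/BDEHF/- → run B
t=17: L0/L1/L2 = -/BDEHF/- → run B
t=18: L0/L1/L2 = -/BDEHF/- → run B
t=19: L0/L1/L2 = -/DEHF/B → run D
t=20: L0/L1/L2 = -/DEHF/B → run D
t=21: L0/L1/L2 = -/DEHF/B → run D
t=22: L0/L1/L2 = -/DEHF/B → run D
t=23: L0/L1/L2 = -/EHF/BD → run E
t=24: L0/L1/L2 = -/EHF/BD → run E
t=25: L0/L1/L2 = -/EHF/BD → run E
t=26: L0/L1/L2 = -/HF/BD → run H
t=27: L0/L1/L2 = -/HF/BD → run H
t=28: L0/L1/L2 = -/HF/BD → run H
t=29: L0/L1/L2 = -/HF/BD → run H
t=30: L0/L1/L2 = -/F/BDH → run F
t=31: L0/L1/L2 = -/F/BDH → run F
t=32: L0/L1/L2 = -/F/BDH → run F
t=33: L0/L1/L2 = -/F/BDH → run F
t=34: L0/L1/L2 = -/-/BDHF → run B
t=35: L0/L1/L2 = -/-/DHF → run D
t=36: L0/L1/L2 = -/-/DHF → run D
t=37: L0/L1/L2 = -/-/HF → run H
t=38: L0/L1/L2 = -/-/F → run F
t=39: L0/L1/L2 = -/-/F → run F
t=40: (idle)
t=41: (idle)
t=42: (idle)
t=43: (idle)
t=44: (idle)
t=45: (idle)
t=46: (idle)
t=47: (idle)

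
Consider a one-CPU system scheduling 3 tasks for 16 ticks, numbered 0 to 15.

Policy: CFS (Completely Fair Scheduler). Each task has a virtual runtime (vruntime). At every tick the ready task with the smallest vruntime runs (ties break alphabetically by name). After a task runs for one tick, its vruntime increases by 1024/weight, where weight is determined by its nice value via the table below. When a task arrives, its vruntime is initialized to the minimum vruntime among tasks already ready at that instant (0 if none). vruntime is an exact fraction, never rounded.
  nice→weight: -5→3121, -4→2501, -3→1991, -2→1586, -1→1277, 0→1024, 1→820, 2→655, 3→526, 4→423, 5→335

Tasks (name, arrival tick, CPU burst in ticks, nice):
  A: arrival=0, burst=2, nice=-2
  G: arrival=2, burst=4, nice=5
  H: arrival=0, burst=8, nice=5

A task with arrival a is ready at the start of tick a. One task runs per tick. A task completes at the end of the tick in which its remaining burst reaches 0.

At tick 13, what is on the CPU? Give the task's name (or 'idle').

t=0: vr[A=0 H=0] → run A
t=1: vr[A=512/793 H=0] → run H
t=2: vr[A=512/793 G=512/793 H=1024/335] → run A
t=3: vr[G=512/793 H=1024/335] → run G
t=4: vr[G=983552/265655 H=1024/335] → run H
t=5: vr[G=983552/265655 H=2048/335] → run G
t=6: vr[G=1795584/265655 H=2048/335] → run H
t=7: vr[G=1795584/265655 H=3072/335] → run G
t=8: vr[G=2607616/265655 H=3072/335] → run H
t=9: vr[G=2607616/265655 H=4096/335] → run G
t=10: vr[H=4096/335] → run H
t=11: vr[H=1024/67] → run H
t=12: vr[H=6144/335] → run H
t=13: vr[H=7168/335] → run H
t=14: (idle)
t=15: (idle)

running at tick 13 = H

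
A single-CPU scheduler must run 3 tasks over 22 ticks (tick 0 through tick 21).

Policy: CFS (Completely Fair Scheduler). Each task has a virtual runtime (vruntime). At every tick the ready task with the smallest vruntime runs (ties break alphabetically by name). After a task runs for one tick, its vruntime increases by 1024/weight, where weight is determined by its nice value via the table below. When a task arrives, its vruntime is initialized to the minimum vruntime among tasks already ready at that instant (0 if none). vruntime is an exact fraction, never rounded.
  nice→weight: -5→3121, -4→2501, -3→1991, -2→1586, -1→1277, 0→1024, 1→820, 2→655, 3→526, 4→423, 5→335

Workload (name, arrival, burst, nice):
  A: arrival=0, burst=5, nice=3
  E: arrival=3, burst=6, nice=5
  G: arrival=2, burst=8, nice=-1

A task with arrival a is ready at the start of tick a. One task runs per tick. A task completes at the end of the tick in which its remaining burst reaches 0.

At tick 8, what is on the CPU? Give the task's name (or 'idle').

t=0: vr[A=0] → run A
t=1: vr[A=512/263] → run A
t=2: vr[A=1024/263 G=1024/263] → run A
t=3: vr[A=1536/263 E=1024/263 G=1024/263] → run E
t=4: vr[A=1536/263 E=612352/88105 G=1024/263] → run G
t=5: vr[A=1536/263 E=612352/88105 G=1576960/335851] → run G
t=6: vr[A=1536/263 E=612352/88105 G=1846272/335851] → run G
t=7: vr[A=1536/263 E=612352/88105 G=2115584/335851] → run A
t=8: vr[A=2048/263 E=612352/88105 G=2115584/335851] → run G
t=9: vr[A=2048/263 E=612352/88105 G=2384896/335851] → run E
t=10: vr[A=2048/263 E=881664/88105 G=2384896/335851] → run G
t=11: vr[A=2048/263 E=881664/88105 G=2654208/335851] → run A
t=12: vr[E=881664/88105 G=2654208/335851] → run G
t=13: vr[E=881664/88105 G=2923520/335851] → run G
t=14: vr[E=881664/88105 G=3192832/335851] → run G
t=15: vr[E=881664/88105] → run E
t=16: vr[E=1150976/88105] → run E
t=17: vr[E=1420288/88105] → run E
t=18: vr[E=337920/17621] → run E
t=19: (idle)
t=20: (idle)
t=21: (idle)

running at tick 8 = G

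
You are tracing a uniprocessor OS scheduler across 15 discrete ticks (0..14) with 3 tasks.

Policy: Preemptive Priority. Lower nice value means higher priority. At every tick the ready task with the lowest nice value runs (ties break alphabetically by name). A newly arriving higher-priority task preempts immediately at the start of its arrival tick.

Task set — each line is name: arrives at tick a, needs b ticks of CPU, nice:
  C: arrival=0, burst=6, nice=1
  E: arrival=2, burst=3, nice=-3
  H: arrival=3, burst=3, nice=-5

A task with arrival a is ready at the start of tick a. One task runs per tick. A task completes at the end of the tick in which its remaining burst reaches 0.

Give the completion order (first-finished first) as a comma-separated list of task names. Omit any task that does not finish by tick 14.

completion order = H, E, C

t=0: ready={C} → run C
t=1: ready={C} → run C
t=2: ready={C,E} → run E
t=3: ready={C,E,H} → run H
t=4: ready={C,E,H} → run H
t=5: ready={C,E,H} → run H
t=6: ready={C,E} → run E
t=7: ready={C,E} → run E
t=8: ready={C} → run C
t=9: ready={C} → run C
t=10: ready={C} → run C
t=11: ready={C} → run C
t=12: (idle)
t=13: (idle)
t=14: (idle)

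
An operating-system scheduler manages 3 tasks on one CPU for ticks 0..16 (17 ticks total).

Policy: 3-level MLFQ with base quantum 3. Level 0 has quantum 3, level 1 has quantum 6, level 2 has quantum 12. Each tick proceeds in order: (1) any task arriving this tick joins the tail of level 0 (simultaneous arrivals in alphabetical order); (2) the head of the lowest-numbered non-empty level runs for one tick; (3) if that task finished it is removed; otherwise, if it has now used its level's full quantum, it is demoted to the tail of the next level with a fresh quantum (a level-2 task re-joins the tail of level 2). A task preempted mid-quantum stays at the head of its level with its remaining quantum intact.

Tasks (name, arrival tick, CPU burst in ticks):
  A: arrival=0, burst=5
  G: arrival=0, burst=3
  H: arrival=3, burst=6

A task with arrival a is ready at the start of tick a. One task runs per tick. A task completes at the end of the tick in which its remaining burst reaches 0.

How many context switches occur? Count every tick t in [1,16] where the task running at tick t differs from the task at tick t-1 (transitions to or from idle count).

context switches = 5

t=0: L0/L1/L2 = AG/-/- → run A
t=1: L0/L1/L2 = AG/-/- → run A
t=2: L0/L1/L2 = AG/-/- → run A
t=3: L0/L1/L2 = GH/A/- → run G
t=4: L0/L1/L2 = GH/A/- → run G
t=5: L0/L1/L2 = GH/A/- → run G
t=6: L0/L1/L2 = H/A/- → run H
t=7: L0/L1/L2 = H/A/- → run H
t=8: L0/L1/L2 = H/A/- → run H
t=9: L0/L1/L2 = -/AH/- → run A
t=10: L0/L1/L2 = -/AH/- → run A
t=11: L0/L1/L2 = -/H/- → run H
t=12: L0/L1/L2 = -/H/- → run H
t=13: L0/L1/L2 = -/H/- → run H
t=14: (idle)
t=15: (idle)
t=16: (idle)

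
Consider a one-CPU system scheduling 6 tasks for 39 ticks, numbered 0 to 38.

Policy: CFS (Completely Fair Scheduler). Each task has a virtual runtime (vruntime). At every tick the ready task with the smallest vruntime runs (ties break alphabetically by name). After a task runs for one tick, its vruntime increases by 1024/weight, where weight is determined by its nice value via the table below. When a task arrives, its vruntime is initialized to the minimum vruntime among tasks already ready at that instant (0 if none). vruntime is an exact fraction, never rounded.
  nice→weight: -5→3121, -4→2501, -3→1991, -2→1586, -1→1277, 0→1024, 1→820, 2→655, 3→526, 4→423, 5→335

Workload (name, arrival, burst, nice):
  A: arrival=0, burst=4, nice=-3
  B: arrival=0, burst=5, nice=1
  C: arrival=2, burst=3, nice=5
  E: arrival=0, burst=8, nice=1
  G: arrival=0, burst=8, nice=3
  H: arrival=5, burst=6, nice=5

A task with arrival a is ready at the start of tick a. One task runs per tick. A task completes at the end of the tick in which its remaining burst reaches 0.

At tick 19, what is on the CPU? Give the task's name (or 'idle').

running at tick 19 = B

t=0: vr[A=0 B=0 E=0 G=0] → run A
t=1: vr[A=1024/1991 B=0 E=0 G=0] → run B
t=2: vr[A=1024/1991 B=256/205 C=0 E=0 G=0] → run C
t=3: vr[A=1024/1991 B=256/205 C=1024/335 E=0 G=0] → run E
t=4: vr[A=1024/1991 B=256/205 C=1024/335 E=256/205 G=0] → run G
t=5: vr[A=1024/1991 B=256/205 C=1024/335 E=256/205 G=512/263 H=1024/1991] → run A
t=6: vr[A=2048/1991 B=256/205 C=1024/335 E=256/205 G=512/263 H=1024/1991] → run H
t=7: vr[A=2048/1991 B=256/205 C=1024/335 E=256/205 G=512/263 H=2381824/666985] → run A
t=8: vr[A=3072/1991 B=256/205 C=1024/335 E=256/205 G=512/263 H=2381824/666985] → run B
t=9: vr[A=3072/1991 B=512/205 C=1024/335 E=256/205 G=512/263 H=2381824/666985] → run E
t=10: vr[A=3072/1991 B=512/205 C=1024/335 E=512/205 G=512/263 H=2381824/666985] → run A
t=11: vr[B=512/205 C=1024/335 E=512/205 G=512/263 H=2381824/666985] → run G
t=12: vr[B=512/205 C=1024/335 E=512/205 G=1024/263 H=2381824/666985] → run B
t=13: vr[B=768/205 C=1024/335 E=512/205 G=1024/263 H=2381824/666985] → run E
t=14: vr[B=768/205 C=1024/335 E=768/205 G=1024/263 H=2381824/666985] → run C
t=15: vr[B=768/205 C=2048/335 E=768/205 G=1024/263 H=2381824/666985] → run H
t=16: vr[B=768/205 C=2048/335 E=768/205 G=1024/263 H=4420608/666985] → run B
t=17: vr[B=1024/205 C=2048/335 E=768/205 G=1024/263 H=4420608/666985] → run E
t=18: vr[B=1024/205 C=2048/335 E=1024/205 G=1024/263 H=4420608/666985] → run G
t=19: vr[B=1024/205 C=2048/335 E=1024/205 G=1536/263 H=4420608/666985] → run B
t=20: vr[C=2048/335 E=1024/205 G=1536/263 H=4420608/666985] → run E
t=21: vr[C=2048/335 E=256/41 G=1536/263 H=4420608/666985] → run G
t=22: vr[C=2048/335 E=256/41 G=2048/263 H=4420608/666985] → run C
t=23: vr[E=256/41 G=2048/263 H=4420608/666985] → run E
t=24: vr[E=1536/205 G=2048/263 H=4420608/666985] → run H
t=25: vr[E=1536/205 G=2048/263 H=6459392/666985] → run E
t=26: vr[E=1792/205 G=2048/263 H=6459392/666985] → run G
t=27: vr[E=1792/205 G=2560/263 H=6459392/666985] → run E
t=28: vr[G=2560/263 H=6459392/666985] → run H
t=29: vr[G=2560/263 H=8498176/666985] → run G
t=30: vr[G=3072/263 H=8498176/666985] → run G
t=31: vr[G=3584/263 H=8498176/666985] → run H
t=32: vr[G=3584/263 H=2107392/133397] → run G
t=33: vr[H=2107392/133397] → run H
t=34: (idle)
t=35: (idle)
t=36: (idle)
t=37: (idle)
t=38: (idle)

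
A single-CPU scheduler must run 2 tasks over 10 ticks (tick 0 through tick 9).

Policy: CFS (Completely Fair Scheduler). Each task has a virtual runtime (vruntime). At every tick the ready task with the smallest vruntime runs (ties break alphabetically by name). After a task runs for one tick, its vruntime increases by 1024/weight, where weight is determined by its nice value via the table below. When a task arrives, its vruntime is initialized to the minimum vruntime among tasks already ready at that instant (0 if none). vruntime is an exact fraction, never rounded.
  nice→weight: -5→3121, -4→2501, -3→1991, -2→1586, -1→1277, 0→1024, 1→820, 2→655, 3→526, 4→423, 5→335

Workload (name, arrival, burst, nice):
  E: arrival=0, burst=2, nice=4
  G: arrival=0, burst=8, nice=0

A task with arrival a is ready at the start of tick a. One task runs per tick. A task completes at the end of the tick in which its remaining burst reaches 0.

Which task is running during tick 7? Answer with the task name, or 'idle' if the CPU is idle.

t=0: vr[E=0 G=0] → run E
t=1: vr[E=1024/423 G=0] → run G
t=2: vr[E=1024/423 G=1] → run G
t=3: vr[E=1024/423 G=2] → run G
t=4: vr[E=1024/423 G=3] → run E
t=5: vr[G=3] → run G
t=6: vr[G=4] → run G
t=7: vr[G=5] → run G
t=8: vr[G=6] → run G
t=9: vr[G=7] → run G

running at tick 7 = G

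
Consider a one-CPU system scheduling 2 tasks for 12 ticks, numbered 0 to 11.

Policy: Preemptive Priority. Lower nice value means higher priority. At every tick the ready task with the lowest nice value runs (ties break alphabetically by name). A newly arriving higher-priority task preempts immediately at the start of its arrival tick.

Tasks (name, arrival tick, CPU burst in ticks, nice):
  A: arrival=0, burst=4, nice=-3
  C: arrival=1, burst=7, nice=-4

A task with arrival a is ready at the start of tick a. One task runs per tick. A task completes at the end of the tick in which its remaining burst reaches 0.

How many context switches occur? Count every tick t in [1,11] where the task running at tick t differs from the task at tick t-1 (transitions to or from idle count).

context switches = 3

t=0: ready={A} → run A
t=1: ready={A,C} → run C
t=2: ready={A,C} → run C
t=3: ready={A,C} → run C
t=4: ready={A,C} → run C
t=5: ready={A,C} → run C
t=6: ready={A,C} → run C
t=7: ready={A,C} → run C
t=8: ready={A} → run A
t=9: ready={A} → run A
t=10: ready={A} → run A
t=11: (idle)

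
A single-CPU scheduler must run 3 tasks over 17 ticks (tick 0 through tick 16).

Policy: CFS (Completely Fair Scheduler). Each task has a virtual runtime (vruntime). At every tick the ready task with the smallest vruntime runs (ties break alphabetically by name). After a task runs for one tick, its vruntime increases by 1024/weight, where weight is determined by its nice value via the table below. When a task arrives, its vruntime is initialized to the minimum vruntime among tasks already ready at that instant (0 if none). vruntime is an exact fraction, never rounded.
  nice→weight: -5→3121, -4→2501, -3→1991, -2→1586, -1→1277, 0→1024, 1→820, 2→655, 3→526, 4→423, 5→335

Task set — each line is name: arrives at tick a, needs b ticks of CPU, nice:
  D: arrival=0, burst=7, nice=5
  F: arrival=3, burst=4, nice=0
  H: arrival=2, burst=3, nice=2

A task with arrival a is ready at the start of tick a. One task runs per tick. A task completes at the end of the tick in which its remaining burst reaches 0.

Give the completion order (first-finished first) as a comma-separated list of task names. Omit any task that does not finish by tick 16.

completion order = F, H, D

t=0: vr[D=0] → run D
t=1: vr[D=1024/335] → run D
t=2: vr[D=2048/335 H=2048/335] → run D
t=3: vr[D=3072/335 F=2048/335 H=2048/335] → run F
t=4: vr[D=3072/335 F=2383/335 H=2048/335] → run H
t=5: vr[D=3072/335 F=2383/335 H=336896/43885] → run F
t=6: vr[D=3072/335 F=2718/335 H=336896/43885] → run H
t=7: vr[D=3072/335 F=2718/335 H=405504/43885] → run F
t=8: vr[D=3072/335 F=3053/335 H=405504/43885] → run F
t=9: vr[D=3072/335 H=405504/43885] → run D
t=10: vr[D=4096/335 H=405504/43885] → run H
t=11: vr[D=4096/335] → run D
t=12: vr[D=1024/67] → run D
t=13: vr[D=6144/335] → run D
t=14: (idle)
t=15: (idle)
t=16: (idle)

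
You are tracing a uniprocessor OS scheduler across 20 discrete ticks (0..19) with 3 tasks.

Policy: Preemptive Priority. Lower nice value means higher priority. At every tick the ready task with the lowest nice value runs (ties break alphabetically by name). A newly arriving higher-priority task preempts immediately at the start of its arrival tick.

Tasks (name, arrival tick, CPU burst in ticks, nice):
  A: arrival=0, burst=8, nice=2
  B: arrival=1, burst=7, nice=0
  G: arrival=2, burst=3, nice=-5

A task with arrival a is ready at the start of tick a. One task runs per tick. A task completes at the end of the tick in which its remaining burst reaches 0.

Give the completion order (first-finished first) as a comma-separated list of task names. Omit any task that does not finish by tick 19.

completion order = G, B, A

t=0: ready={A} → run A
t=1: ready={A,B} → run B
t=2: ready={A,B,G} → run G
t=3: ready={A,B,G} → run G
t=4: ready={A,B,G} → run G
t=5: ready={A,B} → run B
t=6: ready={A,B} → run B
t=7: ready={A,B} → run B
t=8: ready={A,B} → run B
t=9: ready={A,B} → run B
t=10: ready={A,B} → run B
t=11: ready={A} → run A
t=12: ready={A} → run A
t=13: ready={A} → run A
t=14: ready={A} → run A
t=15: ready={A} → run A
t=16: ready={A} → run A
t=17: ready={A} → run A
t=18: (idle)
t=19: (idle)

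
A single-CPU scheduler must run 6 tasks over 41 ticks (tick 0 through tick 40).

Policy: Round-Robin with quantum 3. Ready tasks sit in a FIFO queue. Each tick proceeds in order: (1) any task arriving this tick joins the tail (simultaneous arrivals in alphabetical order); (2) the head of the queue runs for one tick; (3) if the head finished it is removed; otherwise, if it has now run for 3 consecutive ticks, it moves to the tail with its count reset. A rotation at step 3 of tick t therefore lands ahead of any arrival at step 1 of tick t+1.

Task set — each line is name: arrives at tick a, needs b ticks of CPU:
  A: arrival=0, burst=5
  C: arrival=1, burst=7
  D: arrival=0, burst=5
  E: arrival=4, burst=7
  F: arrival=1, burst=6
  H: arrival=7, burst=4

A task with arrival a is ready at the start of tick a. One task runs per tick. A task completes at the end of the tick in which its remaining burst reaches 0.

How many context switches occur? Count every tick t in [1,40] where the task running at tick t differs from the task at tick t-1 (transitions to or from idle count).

context switches = 14

t=0: queue=[A,D] q_used=0 → run A
t=1: queue=[A,D,C,F] q_used=1 → run A
t=2: queue=[A,D,C,F] q_used=2 → run A
t=3: queue=[D,C,F,A] q_used=0 → run D
t=4: queue=[D,C,F,A,E] q_used=1 → run D
t=5: queue=[D,C,F,A,E] q_used=2 → run D
t=6: queue=[C,F,A,E,D] q_used=0 → run C
t=7: queue=[C,F,A,E,D,H] q_used=1 → run C
t=8: queue=[C,F,A,E,D,H] q_used=2 → run C
t=9: queue=[F,A,E,D,H,C] q_used=0 → run F
t=10: queue=[F,A,E,D,H,C] q_used=1 → run F
t=11: queue=[F,A,E,D,H,C] q_used=2 → run F
t=12: queue=[A,E,D,H,C,F] q_used=0 → run A
t=13: queue=[A,E,D,H,C,F] q_used=1 → run A
t=14: queue=[E,D,H,C,F] q_used=0 → run E
t=15: queue=[E,D,H,C,F] q_used=1 → run E
t=16: queue=[E,D,H,C,F] q_used=2 → run E
t=17: queue=[D,H,C,F,E] q_used=0 → run D
t=18: queue=[D,H,C,F,E] q_used=1 → run D
t=19: queue=[H,C,F,E] q_used=0 → run H
t=20: queue=[H,C,F,E] q_used=1 → run H
t=21: queue=[H,C,F,E] q_used=2 → run H
t=22: queue=[C,F,E,H] q_used=0 → run C
t=23: queue=[C,F,E,H] q_used=1 → run C
t=24: queue=[C,F,E,H] q_used=2 → run C
t=25: queue=[F,E,H,C] q_used=0 → run F
t=26: queue=[F,E,H,C] q_used=1 → run F
t=27: queue=[F,E,H,C] q_used=2 → run F
t=28: queue=[E,H,C] q_used=0 → run E
t=29: queue=[E,H,C] q_used=1 → run E
t=30: queue=[E,H,C] q_used=2 → run E
t=31: queue=[H,C,E] q_used=0 → run H
t=32: queue=[C,E] q_used=0 → run C
t=33: queue=[E] q_used=0 → run E
t=34: (idle)
t=35: (idle)
t=36: (idle)
t=37: (idle)
t=38: (idle)
t=39: (idle)
t=40: (idle)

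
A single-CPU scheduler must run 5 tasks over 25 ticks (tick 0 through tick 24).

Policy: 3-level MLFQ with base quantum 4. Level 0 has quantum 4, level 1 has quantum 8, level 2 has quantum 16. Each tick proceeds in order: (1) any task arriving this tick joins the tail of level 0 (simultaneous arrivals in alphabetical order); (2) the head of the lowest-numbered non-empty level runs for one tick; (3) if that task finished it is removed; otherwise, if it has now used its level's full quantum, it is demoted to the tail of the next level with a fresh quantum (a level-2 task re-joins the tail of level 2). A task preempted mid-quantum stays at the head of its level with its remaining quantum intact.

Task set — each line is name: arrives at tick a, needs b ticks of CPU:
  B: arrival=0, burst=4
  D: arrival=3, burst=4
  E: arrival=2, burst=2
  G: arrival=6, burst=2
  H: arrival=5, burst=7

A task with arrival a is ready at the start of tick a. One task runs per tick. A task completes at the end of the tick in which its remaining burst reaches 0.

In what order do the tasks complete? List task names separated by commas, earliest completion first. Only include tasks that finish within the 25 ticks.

completion order = B, E, D, G, H

t=0: L0/L1/L2 = B/-/- → run B
t=1: L0/L1/L2 = B/-/- → run B
t=2: L0/L1/L2 = BE/-/- → run B
t=3: L0/L1/L2 = BED/-/- → run B
t=4: L0/L1/L2 = ED/-/- → run E
t=5: L0/L1/L2 = EDH/-/- → run E
t=6: L0/L1/L2 = DHG/-/- → run D
t=7: L0/L1/L2 = DHG/-/- → run D
t=8: L0/L1/L2 = DHG/-/- → run D
t=9: L0/L1/L2 = DHG/-/- → run D
t=10: L0/L1/L2 = HG/-/- → run H
t=11: L0/L1/L2 = HG/-/- → run H
t=12: L0/L1/L2 = HG/-/- → run H
t=13: L0/L1/L2 = HG/-/- → run H
t=14: L0/L1/L2 = G/H/- → run G
t=15: L0/L1/L2 = G/H/- → run G
t=16: L0/L1/L2 = -/H/- → run H
t=17: L0/L1/L2 = -/H/- → run H
t=18: L0/L1/L2 = -/H/- → run H
t=19: (idle)
t=20: (idle)
t=21: (idle)
t=22: (idle)
t=23: (idle)
t=24: (idle)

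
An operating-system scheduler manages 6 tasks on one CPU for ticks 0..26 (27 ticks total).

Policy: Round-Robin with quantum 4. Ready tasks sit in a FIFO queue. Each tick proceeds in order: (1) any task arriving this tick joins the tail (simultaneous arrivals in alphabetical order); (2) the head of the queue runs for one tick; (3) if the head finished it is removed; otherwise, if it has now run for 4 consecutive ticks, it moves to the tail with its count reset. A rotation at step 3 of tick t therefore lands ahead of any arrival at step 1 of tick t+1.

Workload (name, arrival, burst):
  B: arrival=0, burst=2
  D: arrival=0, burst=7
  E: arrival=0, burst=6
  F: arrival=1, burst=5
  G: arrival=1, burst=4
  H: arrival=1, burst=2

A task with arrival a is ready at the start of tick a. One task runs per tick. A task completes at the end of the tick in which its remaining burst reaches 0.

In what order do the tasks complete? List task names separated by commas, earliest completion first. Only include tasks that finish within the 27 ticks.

completion order = B, G, H, D, E, F

t=0: queue=[B,D,E] q_used=0 → run B
t=1: queue=[B,D,E,F,G,H] q_used=1 → run B
t=2: queue=[D,E,F,G,H] q_used=0 → run D
t=3: queue=[D,E,F,G,H] q_used=1 → run D
t=4: queue=[D,E,F,G,H] q_used=2 → run D
t=5: queue=[D,E,F,G,H] q_used=3 → run D
t=6: queue=[E,F,G,H,D] q_used=0 → run E
t=7: queue=[E,F,G,H,D] q_used=1 → run E
t=8: queue=[E,F,G,H,D] q_used=2 → run E
t=9: queue=[E,F,G,H,D] q_used=3 → run E
t=10: queue=[F,G,H,D,E] q_used=0 → run F
t=11: queue=[F,G,H,D,E] q_used=1 → run F
t=12: queue=[F,G,H,D,E] q_used=2 → run F
t=13: queue=[F,G,H,D,E] q_used=3 → run F
t=14: queue=[G,H,D,E,F] q_used=0 → run G
t=15: queue=[G,H,D,E,F] q_used=1 → run G
t=16: queue=[G,H,D,E,F] q_used=2 → run G
t=17: queue=[G,H,D,E,F] q_used=3 → run G
t=18: queue=[H,D,E,F] q_used=0 → run H
t=19: queue=[H,D,E,F] q_used=1 → run H
t=20: queue=[D,E,F] q_used=0 → run D
t=21: queue=[D,E,F] q_used=1 → run D
t=22: queue=[D,E,F] q_used=2 → run D
t=23: queue=[E,F] q_used=0 → run E
t=24: queue=[E,F] q_used=1 → run E
t=25: queue=[F] q_used=0 → run F
t=26: (idle)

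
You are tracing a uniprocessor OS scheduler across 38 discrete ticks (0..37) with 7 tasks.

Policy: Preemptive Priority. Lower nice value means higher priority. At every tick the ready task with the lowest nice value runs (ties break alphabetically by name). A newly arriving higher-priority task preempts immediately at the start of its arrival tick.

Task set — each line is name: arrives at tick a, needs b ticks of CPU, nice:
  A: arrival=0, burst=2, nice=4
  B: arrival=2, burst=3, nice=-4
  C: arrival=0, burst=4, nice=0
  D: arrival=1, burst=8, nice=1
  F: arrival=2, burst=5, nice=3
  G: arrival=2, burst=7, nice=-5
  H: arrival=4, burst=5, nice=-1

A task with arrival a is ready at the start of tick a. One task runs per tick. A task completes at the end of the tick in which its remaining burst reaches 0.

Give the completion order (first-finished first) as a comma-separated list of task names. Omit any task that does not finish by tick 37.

completion order = G, B, H, C, D, F, A

t=0: ready={A,C} → run C
t=1: ready={A,C,D} → run C
t=2: ready={A,B,C,D,F,G} → run G
t=3: ready={A,B,C,D,F,G} → run G
t=4: ready={A,B,C,D,F,G,H} → run G
t=5: ready={A,B,C,D,F,G,H} → run G
t=6: ready={A,B,C,D,F,G,H} → run G
t=7: ready={A,B,C,D,F,G,H} → run G
t=8: ready={A,B,C,D,F,G,H} → run G
t=9: ready={A,B,C,D,F,H} → run B
t=10: ready={A,B,C,D,F,H} → run B
t=11: ready={A,B,C,D,F,H} → run B
t=12: ready={A,C,D,F,H} → run H
t=13: ready={A,C,D,F,H} → run H
t=14: ready={A,C,D,F,H} → run H
t=15: ready={A,C,D,F,H} → run H
t=16: ready={A,C,D,F,H} → run H
t=17: ready={A,C,D,F} → run C
t=18: ready={A,C,D,F} → run C
t=19: ready={A,D,F} → run D
t=20: ready={A,D,F} → run D
t=21: ready={A,D,F} → run D
t=22: ready={A,D,F} → run D
t=23: ready={A,D,F} → run D
t=24: ready={A,D,F} → run D
t=25: ready={A,D,F} → run D
t=26: ready={A,D,F} → run D
t=27: ready={A,F} → run F
t=28: ready={A,F} → run F
t=29: ready={A,F} → run F
t=30: ready={A,F} → run F
t=31: ready={A,F} → run F
t=32: ready={A} → run A
t=33: ready={A} → run A
t=34: (idle)
t=35: (idle)
t=36: (idle)
t=37: (idle)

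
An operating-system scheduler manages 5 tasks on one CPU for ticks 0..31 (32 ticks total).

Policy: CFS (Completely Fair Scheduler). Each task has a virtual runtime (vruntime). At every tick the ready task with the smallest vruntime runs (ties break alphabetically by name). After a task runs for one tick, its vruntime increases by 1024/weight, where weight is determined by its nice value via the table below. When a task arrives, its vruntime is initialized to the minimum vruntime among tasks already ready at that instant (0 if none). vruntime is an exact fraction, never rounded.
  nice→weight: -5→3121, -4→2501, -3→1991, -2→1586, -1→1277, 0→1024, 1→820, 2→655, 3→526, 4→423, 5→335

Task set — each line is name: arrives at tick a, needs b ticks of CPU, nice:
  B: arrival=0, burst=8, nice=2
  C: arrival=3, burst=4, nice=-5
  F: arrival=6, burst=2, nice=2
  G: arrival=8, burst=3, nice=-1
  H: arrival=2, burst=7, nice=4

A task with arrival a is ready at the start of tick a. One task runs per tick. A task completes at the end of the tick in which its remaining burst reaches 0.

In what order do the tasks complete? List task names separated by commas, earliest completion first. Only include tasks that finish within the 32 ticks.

t=0: vr[B=0] → run B
t=1: vr[B=1024/655] → run B
t=2: vr[B=2048/655 H=2048/655] → run B
t=3: vr[B=3072/655 C=2048/655 H=2048/655] → run C
t=4: vr[B=3072/655 C=7062528/2044255 H=2048/655] → run H
t=5: vr[B=3072/655 C=7062528/2044255 H=1537024/277065] → run C
t=6: vr[B=3072/655 C=7733248/2044255 F=7733248/2044255 H=1537024/277065] → run C
t=7: vr[B=3072/655 C=8403968/2044255 F=7733248/2044255 H=1537024/277065] → run F
t=8: vr[B=3072/655 C=8403968/2044255 F=10929152/2044255 G=8403968/2044255 H=1537024/277065] → run C
t=9: vr[B=3072/655 F=10929152/2044255 G=8403968/2044255 H=1537024/277065] → run G
t=10: vr[B=3072/655 F=10929152/2044255 G=12825184256/2610513635 H=1537024/277065] → run B
t=11: vr[B=4096/655 F=10929152/2044255 G=12825184256/2610513635 H=1537024/277065] → run G
t=12: vr[B=4096/655 F=10929152/2044255 G=14918501376/2610513635 H=1537024/277065] → run F
t=13: vr[B=4096/655 G=14918501376/2610513635 H=1537024/277065] → run H
t=14: vr[B=4096/655 G=14918501376/2610513635 H=2207744/277065] → run G
t=15: vr[B=4096/655 H=2207744/277065] → run B
t=16: vr[B=1024/131 H=2207744/277065] → run B
t=17: vr[B=6144/655 H=2207744/277065] → run H
t=18: vr[B=6144/655 H=959488/92355] → run B
t=19: vr[B=7168/655 H=959488/92355] → run H
t=20: vr[B=7168/655 H=3549184/277065] → run B
t=21: vr[H=3549184/277065] → run H
t=22: vr[H=4219904/277065] → run H
t=23: vr[H=1630208/92355] → run H
t=24: (idle)
t=25: (idle)
t=26: (idle)
t=27: (idle)
t=28: (idle)
t=29: (idle)
t=30: (idle)
t=31: (idle)

completion order = C, F, G, B, H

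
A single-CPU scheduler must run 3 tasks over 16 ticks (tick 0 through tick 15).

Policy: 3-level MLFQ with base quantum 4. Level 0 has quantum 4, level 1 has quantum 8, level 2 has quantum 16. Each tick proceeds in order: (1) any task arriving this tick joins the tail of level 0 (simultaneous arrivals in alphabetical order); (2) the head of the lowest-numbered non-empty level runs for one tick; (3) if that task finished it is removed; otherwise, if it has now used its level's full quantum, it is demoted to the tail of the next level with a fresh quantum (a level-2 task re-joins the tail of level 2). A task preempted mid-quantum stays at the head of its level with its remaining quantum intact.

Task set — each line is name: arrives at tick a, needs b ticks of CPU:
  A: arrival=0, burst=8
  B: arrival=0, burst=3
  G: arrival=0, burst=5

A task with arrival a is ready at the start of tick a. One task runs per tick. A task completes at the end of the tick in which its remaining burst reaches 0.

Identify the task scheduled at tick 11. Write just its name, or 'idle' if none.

t=0: L0/L1/L2 = ABG/-/- → run A
t=1: L0/L1/L2 = ABG/-/- → run A
t=2: L0/L1/L2 = ABG/-/- → run A
t=3: L0/L1/L2 = ABG/-/- → run A
t=4: L0/L1/L2 = BG/A/- → run B
t=5: L0/L1/L2 = BG/A/- → run B
t=6: L0/L1/L2 = BG/A/- → run B
t=7: L0/L1/L2 = G/A/- → run G
t=8: L0/L1/L2 = G/A/- → run G
t=9: L0/L1/L2 = G/A/- → run G
t=10: L0/L1/L2 = G/A/- → run G
t=11: L0/L1/L2 = -/AG/- → run A
t=12: L0/L1/L2 = -/AG/- → run A
t=13: L0/L1/L2 = -/AG/- → run A
t=14: L0/L1/L2 = -/AG/- → run A
t=15: L0/L1/L2 = -/G/- → run G

running at tick 11 = A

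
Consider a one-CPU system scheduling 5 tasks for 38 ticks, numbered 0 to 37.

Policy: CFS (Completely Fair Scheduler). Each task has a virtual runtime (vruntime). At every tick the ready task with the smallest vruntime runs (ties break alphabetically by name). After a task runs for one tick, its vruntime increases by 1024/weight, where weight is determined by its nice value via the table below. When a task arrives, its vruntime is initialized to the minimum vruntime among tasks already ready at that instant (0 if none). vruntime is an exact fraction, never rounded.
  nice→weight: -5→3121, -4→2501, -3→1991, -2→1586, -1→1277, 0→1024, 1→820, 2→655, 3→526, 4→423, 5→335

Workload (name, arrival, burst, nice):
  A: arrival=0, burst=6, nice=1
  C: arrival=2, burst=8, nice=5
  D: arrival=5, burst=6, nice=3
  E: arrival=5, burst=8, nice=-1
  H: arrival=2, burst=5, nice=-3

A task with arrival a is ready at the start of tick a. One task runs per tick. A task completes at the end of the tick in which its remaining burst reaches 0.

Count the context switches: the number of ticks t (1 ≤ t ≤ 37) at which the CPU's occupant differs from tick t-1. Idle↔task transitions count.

context switches = 24

t=0: vr[A=0] → run A
t=1: vr[A=256/205] → run A
t=2: vr[A=512/205 C=512/205 H=512/205] → run A
t=3: vr[A=768/205 C=512/205 H=512/205] → run C
t=4: vr[A=768/205 C=76288/13735 H=512/205] → run H
t=5: vr[A=768/205 C=76288/13735 D=1229312/408155 E=1229312/408155 H=1229312/408155] → run D
t=6: vr[A=768/205 C=76288/13735 D=532284416/107344765 E=1229312/408155 H=1229312/408155] → run E
t=7: vr[A=768/205 C=76288/13735 D=532284416/107344765 E=1987782144/521213935 H=1229312/408155] → run H
t=8: vr[A=768/205 C=76288/13735 D=532284416/107344765 E=1987782144/521213935 H=1439232/408155] → run H
t=9: vr[A=768/205 C=76288/13735 D=532284416/107344765 E=1987782144/521213935 H=1649152/408155] → run A
t=10: vr[A=1024/205 C=76288/13735 D=532284416/107344765 E=1987782144/521213935 H=1649152/408155] → run E
t=11: vr[A=1024/205 C=76288/13735 D=532284416/107344765 E=2405732864/521213935 H=1649152/408155] → run H
t=12: vr[A=1024/205 C=76288/13735 D=532284416/107344765 E=2405732864/521213935 H=1859072/408155] → run H
t=13: vr[A=1024/205 C=76288/13735 D=532284416/107344765 E=2405732864/521213935] → run E
t=14: vr[A=1024/205 C=76288/13735 D=532284416/107344765 E=2823683584/521213935] → run D
t=15: vr[A=1024/205 C=76288/13735 D=741259776/107344765 E=2823683584/521213935] → run A
t=16: vr[A=256/41 C=76288/13735 D=741259776/107344765 E=2823683584/521213935] → run E
t=17: vr[A=256/41 C=76288/13735 D=741259776/107344765 E=3241634304/521213935] → run C
t=18: vr[A=256/41 C=118272/13735 D=741259776/107344765 E=3241634304/521213935] → run E
t=19: vr[A=256/41 C=118272/13735 D=741259776/107344765 E=3659585024/521213935] → run A
t=20: vr[C=118272/13735 D=741259776/107344765 E=3659585024/521213935] → run D
t=21: vr[C=118272/13735 D=950235136/107344765 E=3659585024/521213935] → run E
t=22: vr[C=118272/13735 D=950235136/107344765 E=4077535744/521213935] → run E
t=23: vr[C=118272/13735 D=950235136/107344765 E=4495486464/521213935] → run C
t=24: vr[C=160256/13735 D=950235136/107344765 E=4495486464/521213935] → run E
t=25: vr[C=160256/13735 D=950235136/107344765] → run D
t=26: vr[C=160256/13735 D=1159210496/107344765] → run D
t=27: vr[C=160256/13735 D=1368185856/107344765] → run C
t=28: vr[C=40448/2747 D=1368185856/107344765] → run D
t=29: vr[C=40448/2747] → run C
t=30: vr[C=244224/13735] → run C
t=31: vr[C=286208/13735] → run C
t=32: vr[C=328192/13735] → run C
t=33: (idle)
t=34: (idle)
t=35: (idle)
t=36: (idle)
t=37: (idle)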